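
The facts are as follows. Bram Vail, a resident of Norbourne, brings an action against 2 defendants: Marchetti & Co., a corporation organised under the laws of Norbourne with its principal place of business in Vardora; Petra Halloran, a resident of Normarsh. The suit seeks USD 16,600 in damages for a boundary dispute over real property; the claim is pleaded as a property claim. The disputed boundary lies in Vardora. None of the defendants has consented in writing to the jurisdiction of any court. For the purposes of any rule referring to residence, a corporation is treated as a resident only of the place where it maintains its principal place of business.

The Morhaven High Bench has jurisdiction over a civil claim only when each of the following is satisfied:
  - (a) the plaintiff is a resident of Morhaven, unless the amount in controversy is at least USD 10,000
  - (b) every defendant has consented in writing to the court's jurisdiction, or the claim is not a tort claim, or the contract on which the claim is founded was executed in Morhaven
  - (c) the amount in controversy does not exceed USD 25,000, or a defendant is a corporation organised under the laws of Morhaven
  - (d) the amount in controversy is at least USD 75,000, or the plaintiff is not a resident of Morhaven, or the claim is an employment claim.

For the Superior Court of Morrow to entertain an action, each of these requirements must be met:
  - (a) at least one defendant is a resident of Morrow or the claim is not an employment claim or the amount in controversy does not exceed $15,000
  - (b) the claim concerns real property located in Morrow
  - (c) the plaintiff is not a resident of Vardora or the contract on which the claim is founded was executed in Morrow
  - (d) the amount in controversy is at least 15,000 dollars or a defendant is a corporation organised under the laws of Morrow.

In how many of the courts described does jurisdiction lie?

1

The Morhaven High Bench:
  (a) The plaintiff resides in Norbourne, not Morhaven. But the amount in controversy is USD 16,600, which meets the USD 10,000 floor, and the 'unless' clause therefore excuses the requirement. Condition met.
  (b) The claim is a property claim, not a tort claim, so one alternative holds. Condition met.
  (c) The amount in controversy is 16,600 dollars, within the 25,000 dollars ceiling — that alternative is enough. Condition met.
  (d) The plaintiff resides in Norbourne, which is not Morhaven, which satisfies one of the alternatives. Met.
  → The court has jurisdiction.
The Superior Court of Morrow:
  (a) The claim is a property claim, not an employment claim, which satisfies one of the alternatives. Satisfied.
  (b) The property lies in Vardora, not Morrow. Not met.
  (c) The plaintiff resides in Norbourne, which is not Vardora — that alternative is enough. Condition met.
  (d) The amount in controversy is $16,600, which meets the 15,000 dollars floor, which satisfies one of the alternatives. Satisfied.
  → Not every requirement is met — no jurisdiction.
Courts with jurisdiction: the Morhaven High Bench — 1 in total.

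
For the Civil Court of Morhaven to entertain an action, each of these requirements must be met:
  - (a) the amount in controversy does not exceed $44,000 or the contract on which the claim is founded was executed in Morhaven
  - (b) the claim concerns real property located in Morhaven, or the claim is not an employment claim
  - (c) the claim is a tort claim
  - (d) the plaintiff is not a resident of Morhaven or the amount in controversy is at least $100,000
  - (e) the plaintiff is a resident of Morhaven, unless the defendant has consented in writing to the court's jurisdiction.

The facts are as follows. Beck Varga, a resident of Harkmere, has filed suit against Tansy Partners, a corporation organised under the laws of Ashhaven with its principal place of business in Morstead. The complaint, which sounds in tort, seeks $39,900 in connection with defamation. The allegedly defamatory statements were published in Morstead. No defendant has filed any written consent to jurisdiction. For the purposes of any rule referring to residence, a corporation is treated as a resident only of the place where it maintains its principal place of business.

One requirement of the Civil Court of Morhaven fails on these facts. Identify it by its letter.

The Civil Court of Morhaven:
  (a) The amount in controversy is $39,900, within the $44,000 ceiling — that alternative is enough. Met.
  (b) The claim is a tort claim, not an employment claim, so one alternative holds. Met.
  (c) The claim is a tort claim. Condition met.
  (d) The plaintiff resides in Harkmere, which is not Morhaven, which satisfies one of the alternatives. Satisfied.
  (e) The plaintiff resides in Harkmere, not Morhaven. And no such written consent has been filed, so the proviso does not save it. Fails.
Only condition (e) fails.

(e)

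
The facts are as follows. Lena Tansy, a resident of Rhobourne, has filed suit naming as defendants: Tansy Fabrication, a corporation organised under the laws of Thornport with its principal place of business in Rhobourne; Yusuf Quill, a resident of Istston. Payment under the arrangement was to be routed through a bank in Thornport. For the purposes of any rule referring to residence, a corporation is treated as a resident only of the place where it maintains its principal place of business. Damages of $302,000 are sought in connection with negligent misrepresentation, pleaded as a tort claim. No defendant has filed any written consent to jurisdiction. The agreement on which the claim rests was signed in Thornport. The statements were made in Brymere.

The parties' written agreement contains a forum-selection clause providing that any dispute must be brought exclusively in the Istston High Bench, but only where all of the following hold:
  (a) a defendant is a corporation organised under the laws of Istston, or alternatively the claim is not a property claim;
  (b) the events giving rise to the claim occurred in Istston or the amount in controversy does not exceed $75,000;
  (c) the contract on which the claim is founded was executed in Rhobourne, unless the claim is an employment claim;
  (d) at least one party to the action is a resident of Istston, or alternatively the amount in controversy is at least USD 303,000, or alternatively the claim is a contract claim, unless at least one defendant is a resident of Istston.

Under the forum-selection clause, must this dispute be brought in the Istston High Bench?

No

The Istston High Bench:
  (a) The claim is a tort claim, not a property claim, which satisfies one of the alternatives. Met.
  (b) The operative events occurred in Brymere, not Istston; the amount in controversy is 302,000 dollars, above the $75,000 ceiling — none of the alternatives is met. Condition not met.
  (c) The contract was executed in Thornport, not Rhobourne. Nor does the 'unless' clause help: the claim is a tort claim, not an employment claim. Condition not met.
  (d) Yusuf Quill resides in Istston — that alternative is enough. Condition met.
  → The clause does not apply.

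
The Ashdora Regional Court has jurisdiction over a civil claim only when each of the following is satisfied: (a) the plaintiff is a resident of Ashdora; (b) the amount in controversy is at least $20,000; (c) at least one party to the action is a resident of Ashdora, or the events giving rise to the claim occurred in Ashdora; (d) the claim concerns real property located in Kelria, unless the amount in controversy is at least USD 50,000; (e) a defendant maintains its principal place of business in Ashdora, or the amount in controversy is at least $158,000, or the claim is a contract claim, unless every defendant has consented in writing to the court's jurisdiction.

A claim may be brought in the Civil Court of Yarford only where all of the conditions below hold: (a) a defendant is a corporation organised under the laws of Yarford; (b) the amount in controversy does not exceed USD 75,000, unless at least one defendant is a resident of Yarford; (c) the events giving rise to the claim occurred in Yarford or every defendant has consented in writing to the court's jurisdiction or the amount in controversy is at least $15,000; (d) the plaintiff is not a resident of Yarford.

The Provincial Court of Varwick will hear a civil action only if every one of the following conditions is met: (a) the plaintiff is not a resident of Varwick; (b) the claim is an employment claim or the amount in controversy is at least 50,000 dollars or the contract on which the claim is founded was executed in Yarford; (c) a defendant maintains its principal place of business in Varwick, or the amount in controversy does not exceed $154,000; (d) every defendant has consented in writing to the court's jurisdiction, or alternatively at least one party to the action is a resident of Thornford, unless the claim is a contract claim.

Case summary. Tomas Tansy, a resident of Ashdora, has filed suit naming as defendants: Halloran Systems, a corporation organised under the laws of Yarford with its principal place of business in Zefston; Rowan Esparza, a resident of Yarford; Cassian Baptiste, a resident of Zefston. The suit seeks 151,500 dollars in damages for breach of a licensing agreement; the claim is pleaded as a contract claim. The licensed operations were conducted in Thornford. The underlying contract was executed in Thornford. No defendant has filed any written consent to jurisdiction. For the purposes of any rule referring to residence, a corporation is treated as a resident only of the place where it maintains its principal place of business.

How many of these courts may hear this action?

3

The Ashdora Regional Court:
  (a) The plaintiff resides in Ashdora. Satisfied.
  (b) The amount in controversy is USD 151,500, which meets the 20,000 dollars floor. Satisfied.
  (c) Tomas Tansy resides in Ashdora — that alternative is enough. Satisfied.
  (d) The claim does not concern real property. However, the amount in controversy is $151,500, which meets the $50,000 floor, so the 'unless' proviso supplies this condition. Condition met.
  (e) The claim is a contract claim — that alternative is enough. Condition met.
  → Jurisdiction lies.
The Civil Court of Yarford:
  (a) Halloran Systems is organised under the laws of Yarford. Condition met.
  (b) The amount in controversy is $151,500, above the 75,000 dollars ceiling. But Rowan Esparza resides in Yarford, and the 'unless' clause therefore excuses the requirement. Condition met.
  (c) The amount in controversy is USD 151,500, which meets the $15,000 floor, so this disjunct is met. Satisfied.
  (d) The plaintiff resides in Ashdora, which is not Yarford. Met.
  → Jurisdiction lies.
The Provincial Court of Varwick:
  (a) The plaintiff resides in Ashdora, which is not Varwick. Condition met.
  (b) The amount in controversy is 151,500 dollars, which meets the $50,000 floor, so one alternative holds. Condition met.
  (c) The amount in controversy is $151,500, within the $154,000 ceiling — that alternative is enough. Met.
  (d) No such written consent has been filed; no party resides in Thornford — every alternative fails. But the claim is a contract claim, and the 'unless' clause therefore excuses the requirement. Condition met.
  → All conditions met; jurisdiction exists.
Courts with jurisdiction: the Ashdora Regional Court, the Civil Court of Yarford, the Provincial Court of Varwick — 3 in total.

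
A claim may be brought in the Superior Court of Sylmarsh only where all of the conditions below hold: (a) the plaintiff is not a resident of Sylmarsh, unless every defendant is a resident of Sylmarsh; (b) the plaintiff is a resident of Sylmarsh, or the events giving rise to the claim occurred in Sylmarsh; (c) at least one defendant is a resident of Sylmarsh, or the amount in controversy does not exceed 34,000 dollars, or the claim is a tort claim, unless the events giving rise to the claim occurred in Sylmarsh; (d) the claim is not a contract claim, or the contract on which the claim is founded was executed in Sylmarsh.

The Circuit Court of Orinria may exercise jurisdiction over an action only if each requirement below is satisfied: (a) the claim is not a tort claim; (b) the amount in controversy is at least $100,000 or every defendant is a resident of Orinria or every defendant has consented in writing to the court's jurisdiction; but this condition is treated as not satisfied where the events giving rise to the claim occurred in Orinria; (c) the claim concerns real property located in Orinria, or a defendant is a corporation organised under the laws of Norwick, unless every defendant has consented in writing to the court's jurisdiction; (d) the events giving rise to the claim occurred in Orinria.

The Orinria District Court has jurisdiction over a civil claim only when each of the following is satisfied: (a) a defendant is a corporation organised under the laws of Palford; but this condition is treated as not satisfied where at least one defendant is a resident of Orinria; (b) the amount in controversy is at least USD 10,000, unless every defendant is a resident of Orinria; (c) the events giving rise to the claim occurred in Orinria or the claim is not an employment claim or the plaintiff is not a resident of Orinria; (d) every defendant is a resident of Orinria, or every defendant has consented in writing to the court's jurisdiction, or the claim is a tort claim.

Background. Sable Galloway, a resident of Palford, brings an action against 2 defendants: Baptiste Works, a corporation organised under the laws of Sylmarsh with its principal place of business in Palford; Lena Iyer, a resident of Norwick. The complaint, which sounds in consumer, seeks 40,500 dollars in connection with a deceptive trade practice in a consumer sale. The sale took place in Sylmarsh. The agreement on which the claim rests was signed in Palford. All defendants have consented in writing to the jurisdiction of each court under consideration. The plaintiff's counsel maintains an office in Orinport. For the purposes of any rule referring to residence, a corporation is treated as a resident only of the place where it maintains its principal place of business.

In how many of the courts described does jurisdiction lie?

The Superior Court of Sylmarsh:
  (a) The plaintiff resides in Palford, which is not Sylmarsh. Met.
  (b) The operative events occurred in Sylmarsh — that alternative is enough. Satisfied.
  (c) No defendant resides in Sylmarsh (they reside in Palford, Norwick); the amount in controversy is USD 40,500, above the $34,000 ceiling; the claim is a consumer claim, not a tort claim — no alternative holds. However, the operative events occurred in Sylmarsh, so the 'unless' proviso supplies this condition. Condition met.
  (d) The claim is a consumer claim, not a contract claim, so one alternative holds. Met.
  → Every requirement is satisfied — jurisdiction.
The Circuit Court of Orinria:
  (a) The claim is a consumer claim, not a tort claim. Condition met.
  (b) Every defendant has filed written consent — that alternative is enough. The carve-out does not apply: the operative events occurred in Sylmarsh, not Orinria. Condition met.
  (c) The claim does not concern real property; the corporate defendant(s) are organised in Sylmarsh, not Norwick — every alternative fails. However, every defendant has filed written consent, so the 'unless' proviso supplies this condition. Condition met.
  (d) The operative events occurred in Sylmarsh, not Orinria. Condition not met.
  → The court lacks jurisdiction.
The Orinria District Court:
  (a) The corporate defendant(s) are organised in Sylmarsh, not Palford. Condition not met.
  (b) The amount in controversy is USD 40,500, which meets the 10,000 dollars floor. Satisfied.
  (c) The claim is a consumer claim, not an employment claim, which satisfies one of the alternatives. Condition met.
  (d) Every defendant has filed written consent, which satisfies one of the alternatives. Satisfied.
  → At least one condition fails; no jurisdiction.
Courts with jurisdiction: the Superior Court of Sylmarsh — 1 in total.

1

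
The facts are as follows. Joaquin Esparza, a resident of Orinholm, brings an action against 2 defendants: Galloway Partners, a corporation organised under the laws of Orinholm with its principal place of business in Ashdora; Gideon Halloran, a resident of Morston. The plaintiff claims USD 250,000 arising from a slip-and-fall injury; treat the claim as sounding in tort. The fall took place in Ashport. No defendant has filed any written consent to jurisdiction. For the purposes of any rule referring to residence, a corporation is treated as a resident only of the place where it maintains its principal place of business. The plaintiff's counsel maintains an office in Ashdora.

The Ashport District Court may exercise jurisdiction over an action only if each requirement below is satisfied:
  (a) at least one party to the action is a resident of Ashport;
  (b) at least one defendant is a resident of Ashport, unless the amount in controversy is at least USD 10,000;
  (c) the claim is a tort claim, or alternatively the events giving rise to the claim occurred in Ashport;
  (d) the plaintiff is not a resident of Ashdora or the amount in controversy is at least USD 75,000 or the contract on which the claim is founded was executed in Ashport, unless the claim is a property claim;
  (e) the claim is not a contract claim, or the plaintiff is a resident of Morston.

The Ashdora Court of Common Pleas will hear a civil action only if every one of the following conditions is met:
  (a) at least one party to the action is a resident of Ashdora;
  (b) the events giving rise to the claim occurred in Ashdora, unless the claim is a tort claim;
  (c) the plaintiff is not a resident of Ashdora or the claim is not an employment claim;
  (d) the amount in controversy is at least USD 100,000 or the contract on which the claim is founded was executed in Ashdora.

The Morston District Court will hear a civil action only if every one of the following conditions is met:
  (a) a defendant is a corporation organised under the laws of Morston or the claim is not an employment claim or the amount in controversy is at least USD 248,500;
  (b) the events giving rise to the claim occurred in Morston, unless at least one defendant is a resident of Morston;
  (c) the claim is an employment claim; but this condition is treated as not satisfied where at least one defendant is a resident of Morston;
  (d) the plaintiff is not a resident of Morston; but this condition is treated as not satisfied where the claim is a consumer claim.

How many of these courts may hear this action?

1

The Ashport District Court:
  (a) No party resides in Ashport. Not met.
  (b) No defendant resides in Ashport (they reside in Ashdora, Morston). The proviso rescues it, though: the amount in controversy is $250,000, which meets the 10,000 dollars floor. Condition met.
  (c) The claim is a tort claim, so this disjunct is met. Satisfied.
  (d) The plaintiff resides in Orinholm, which is not Ashdora, so one alternative holds. Satisfied.
  (e) The claim is a tort claim, not a contract claim, so this disjunct is met. Satisfied.
  → No jurisdiction.
The Ashdora Court of Common Pleas:
  (a) Galloway Partners resides in Ashdora. Condition met.
  (b) The operative events occurred in Ashport, not Ashdora. The proviso rescues it, though: the claim is a tort claim. Satisfied.
  (c) The plaintiff resides in Orinholm, which is not Ashdora, so this disjunct is met. Condition met.
  (d) The amount in controversy is 250,000 dollars, which meets the $100,000 floor, so this disjunct is met. Condition met.
  → Every requirement is satisfied — jurisdiction.
The Morston District Court:
  (a) The claim is a tort claim, not an employment claim, which satisfies one of the alternatives. Met.
  (b) The operative events occurred in Ashport, not Morston. But Gideon Halloran resides in Morston, and the 'unless' clause therefore excuses the requirement. Satisfied.
  (c) The claim is a tort claim, not an employment claim. Not met.
  (d) The plaintiff resides in Orinholm, which is not Morston. The exception is not triggered, since the claim is a tort claim, not a consumer claim. Met.
  → Not every requirement is met — no jurisdiction.
Courts with jurisdiction: the Ashdora Court of Common Pleas — 1 in total.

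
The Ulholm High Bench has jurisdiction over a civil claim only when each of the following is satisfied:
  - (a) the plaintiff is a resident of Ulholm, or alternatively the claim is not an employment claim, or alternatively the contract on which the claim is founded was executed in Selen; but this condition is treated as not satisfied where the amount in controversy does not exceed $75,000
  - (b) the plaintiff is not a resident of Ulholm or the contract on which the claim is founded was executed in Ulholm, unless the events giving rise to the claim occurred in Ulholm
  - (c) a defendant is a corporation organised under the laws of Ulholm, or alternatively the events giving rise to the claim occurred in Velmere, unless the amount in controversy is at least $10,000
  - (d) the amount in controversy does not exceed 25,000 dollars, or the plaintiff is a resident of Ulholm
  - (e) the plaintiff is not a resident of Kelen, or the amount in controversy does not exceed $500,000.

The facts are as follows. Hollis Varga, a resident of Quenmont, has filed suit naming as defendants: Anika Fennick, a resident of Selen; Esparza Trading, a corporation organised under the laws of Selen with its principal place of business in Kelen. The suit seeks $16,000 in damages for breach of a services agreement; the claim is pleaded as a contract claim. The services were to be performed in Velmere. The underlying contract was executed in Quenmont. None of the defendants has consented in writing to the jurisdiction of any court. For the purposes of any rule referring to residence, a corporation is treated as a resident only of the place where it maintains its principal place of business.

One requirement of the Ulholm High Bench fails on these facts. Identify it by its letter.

(a)

The Ulholm High Bench:
  (a) The claim is a contract claim, not an employment claim, so one alternative holds. But the amount in controversy is USD 16,000, within the 75,000 dollars ceiling, triggering the carve-out and defeating this condition. Not satisfied.
  (b) The plaintiff resides in Quenmont, which is not Ulholm, so one alternative holds. Satisfied.
  (c) The operative events occurred in Velmere, so one alternative holds. Condition met.
  (d) The amount in controversy is $16,000, within the 25,000 dollars ceiling, which satisfies one of the alternatives. Satisfied.
  (e) The plaintiff resides in Quenmont, which is not Kelen — that alternative is enough. Condition met.
Only condition (a) fails.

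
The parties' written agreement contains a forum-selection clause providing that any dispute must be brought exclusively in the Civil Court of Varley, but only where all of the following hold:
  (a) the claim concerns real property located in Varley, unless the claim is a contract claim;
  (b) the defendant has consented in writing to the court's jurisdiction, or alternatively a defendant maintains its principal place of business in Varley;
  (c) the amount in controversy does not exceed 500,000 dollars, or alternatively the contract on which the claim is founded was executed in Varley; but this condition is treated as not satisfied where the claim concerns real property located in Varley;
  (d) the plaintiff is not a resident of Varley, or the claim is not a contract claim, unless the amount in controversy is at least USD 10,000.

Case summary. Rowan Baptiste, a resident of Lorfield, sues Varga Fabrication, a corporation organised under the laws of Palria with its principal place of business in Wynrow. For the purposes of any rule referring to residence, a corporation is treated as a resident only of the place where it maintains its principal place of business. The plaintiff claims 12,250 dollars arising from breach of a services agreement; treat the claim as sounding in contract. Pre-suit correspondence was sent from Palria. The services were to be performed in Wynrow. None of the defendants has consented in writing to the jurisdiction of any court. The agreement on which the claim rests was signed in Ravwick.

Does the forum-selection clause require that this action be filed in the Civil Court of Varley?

No

The Civil Court of Varley:
  (a) The claim does not concern real property. But the claim is a contract claim, and the 'unless' clause therefore excuses the requirement. Condition met.
  (b) No such written consent has been filed; the corporate defendant(s) have their principal place of business in Wynrow, not Varley — every alternative fails. Not satisfied.
  (c) The amount in controversy is 12,250 dollars, within the $500,000 ceiling, so this disjunct is met. And the carve-out is inapplicable — the claim does not concern real property. Met.
  (d) The plaintiff resides in Lorfield, which is not Varley, which satisfies one of the alternatives. Condition met.
  → The clause does not apply.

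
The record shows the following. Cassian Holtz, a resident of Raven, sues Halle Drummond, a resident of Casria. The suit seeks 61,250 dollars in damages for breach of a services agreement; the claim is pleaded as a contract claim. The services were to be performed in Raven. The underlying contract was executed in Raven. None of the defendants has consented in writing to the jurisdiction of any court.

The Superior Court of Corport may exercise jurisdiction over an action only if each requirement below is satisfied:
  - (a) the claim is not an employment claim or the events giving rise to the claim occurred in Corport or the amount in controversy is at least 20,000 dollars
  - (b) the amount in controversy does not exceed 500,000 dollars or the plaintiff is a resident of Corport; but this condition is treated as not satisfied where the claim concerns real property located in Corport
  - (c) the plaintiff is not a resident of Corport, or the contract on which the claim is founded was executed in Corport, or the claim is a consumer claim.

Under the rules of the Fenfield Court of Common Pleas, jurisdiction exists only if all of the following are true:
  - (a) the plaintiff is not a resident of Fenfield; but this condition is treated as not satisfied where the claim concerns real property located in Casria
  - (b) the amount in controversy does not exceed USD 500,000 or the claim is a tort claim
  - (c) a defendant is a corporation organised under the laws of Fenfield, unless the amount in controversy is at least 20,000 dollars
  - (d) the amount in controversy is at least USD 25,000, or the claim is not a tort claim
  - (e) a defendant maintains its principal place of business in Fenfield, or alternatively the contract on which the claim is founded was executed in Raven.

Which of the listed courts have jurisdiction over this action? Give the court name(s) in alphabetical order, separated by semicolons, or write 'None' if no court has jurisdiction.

the Fenfield Court of Common Pleas; the Superior Court of Corport

The Superior Court of Corport:
  (a) The claim is a contract claim, not an employment claim, which satisfies one of the alternatives. Met.
  (b) The amount in controversy is 61,250 dollars, within the $500,000 ceiling, which satisfies one of the alternatives. And the carve-out is inapplicable — the claim does not concern real property. Condition met.
  (c) The plaintiff resides in Raven, which is not Corport, so one alternative holds. Satisfied.
  → All conditions met; jurisdiction exists.
The Fenfield Court of Common Pleas:
  (a) The plaintiff resides in Raven, which is not Fenfield. And the carve-out is inapplicable — the claim does not concern real property. Met.
  (b) The amount in controversy is 61,250 dollars, within the 500,000 dollars ceiling, so one alternative holds. Satisfied.
  (c) No defendant is a corporation. The proviso rescues it, though: the amount in controversy is USD 61,250, which meets the $20,000 floor. Satisfied.
  (d) The amount in controversy is USD 61,250, which meets the $25,000 floor, so this disjunct is met. Condition met.
  (e) The contract was executed in Raven, so this disjunct is met. Met.
  → Jurisdiction lies.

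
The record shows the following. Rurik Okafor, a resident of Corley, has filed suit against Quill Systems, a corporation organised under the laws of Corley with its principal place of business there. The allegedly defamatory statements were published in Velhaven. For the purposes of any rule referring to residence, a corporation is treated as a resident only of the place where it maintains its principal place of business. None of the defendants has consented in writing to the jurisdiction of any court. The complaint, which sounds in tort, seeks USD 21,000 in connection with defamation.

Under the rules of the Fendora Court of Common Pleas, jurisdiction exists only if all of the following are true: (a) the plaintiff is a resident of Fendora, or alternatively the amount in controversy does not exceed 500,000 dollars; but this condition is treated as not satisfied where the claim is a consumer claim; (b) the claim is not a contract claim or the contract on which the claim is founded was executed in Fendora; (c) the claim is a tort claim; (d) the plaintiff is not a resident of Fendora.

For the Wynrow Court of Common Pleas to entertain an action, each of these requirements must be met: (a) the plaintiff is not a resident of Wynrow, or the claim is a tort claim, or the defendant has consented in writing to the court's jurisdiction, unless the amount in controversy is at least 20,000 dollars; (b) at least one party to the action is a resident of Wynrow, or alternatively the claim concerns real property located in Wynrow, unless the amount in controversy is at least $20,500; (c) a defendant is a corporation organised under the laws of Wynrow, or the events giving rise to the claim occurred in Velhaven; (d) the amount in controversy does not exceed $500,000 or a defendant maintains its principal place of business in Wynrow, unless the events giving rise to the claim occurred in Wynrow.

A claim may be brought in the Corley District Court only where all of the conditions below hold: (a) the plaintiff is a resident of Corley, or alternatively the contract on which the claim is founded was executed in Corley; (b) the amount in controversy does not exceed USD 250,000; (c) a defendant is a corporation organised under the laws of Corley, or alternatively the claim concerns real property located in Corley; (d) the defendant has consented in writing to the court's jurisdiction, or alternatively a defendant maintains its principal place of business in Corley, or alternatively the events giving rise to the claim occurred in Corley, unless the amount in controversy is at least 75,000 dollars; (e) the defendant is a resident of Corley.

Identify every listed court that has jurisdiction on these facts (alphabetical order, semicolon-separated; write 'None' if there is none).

the Corley District Court; the Fendora Court of Common Pleas; the Wynrow Court of Common Pleas

The Fendora Court of Common Pleas:
  (a) The amount in controversy is 21,000 dollars, within the 500,000 dollars ceiling — that alternative is enough. The carve-out does not apply: the claim is a tort claim, not a consumer claim. Met.
  (b) The claim is a tort claim, not a contract claim, which satisfies one of the alternatives. Satisfied.
  (c) The claim is a tort claim. Condition met.
  (d) The plaintiff resides in Corley, which is not Fendora. Condition met.
  → All conditions met; jurisdiction exists.
The Wynrow Court of Common Pleas:
  (a) The plaintiff resides in Corley, which is not Wynrow, which satisfies one of the alternatives. Condition met.
  (b) No party resides in Wynrow; the claim does not concern real property — none of the alternatives is met. However, the amount in controversy is $21,000, which meets the USD 20,500 floor, so the 'unless' proviso supplies this condition. Condition met.
  (c) The operative events occurred in Velhaven, which satisfies one of the alternatives. Satisfied.
  (d) The amount in controversy is $21,000, within the USD 500,000 ceiling, so one alternative holds. Condition met.
  → The court has jurisdiction.
The Corley District Court:
  (a) The plaintiff resides in Corley — that alternative is enough. Met.
  (b) The amount in controversy is 21,000 dollars, within the $250,000 ceiling. Satisfied.
  (c) Quill Systems is organised under the laws of Corley, which satisfies one of the alternatives. Condition met.
  (d) Quill Systems has its principal place of business in Corley, which satisfies one of the alternatives. Met.
  (e) The defendant resides in Corley. Condition met.
  → Every requirement is satisfied — jurisdiction.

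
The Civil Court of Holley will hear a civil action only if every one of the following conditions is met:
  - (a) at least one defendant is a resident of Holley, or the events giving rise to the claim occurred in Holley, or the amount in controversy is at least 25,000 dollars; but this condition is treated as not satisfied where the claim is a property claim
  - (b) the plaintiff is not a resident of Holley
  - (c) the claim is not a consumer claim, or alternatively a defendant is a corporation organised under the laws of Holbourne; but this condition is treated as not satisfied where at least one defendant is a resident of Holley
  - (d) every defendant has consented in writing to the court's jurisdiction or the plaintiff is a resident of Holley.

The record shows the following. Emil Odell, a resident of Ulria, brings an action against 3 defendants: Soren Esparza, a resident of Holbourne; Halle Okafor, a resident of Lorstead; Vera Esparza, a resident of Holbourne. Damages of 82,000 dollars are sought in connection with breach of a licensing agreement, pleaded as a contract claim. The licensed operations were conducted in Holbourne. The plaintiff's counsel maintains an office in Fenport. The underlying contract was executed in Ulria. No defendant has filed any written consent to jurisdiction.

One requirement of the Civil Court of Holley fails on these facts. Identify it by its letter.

(d)

The Civil Court of Holley:
  (a) The amount in controversy is 82,000 dollars, which meets the 25,000 dollars floor, which satisfies one of the alternatives. And the carve-out is inapplicable — the claim is a contract claim, not a property claim. Satisfied.
  (b) The plaintiff resides in Ulria, which is not Holley. Met.
  (c) The claim is a contract claim, not a consumer claim, so one alternative holds. The exception is not triggered, since no defendant resides in Holley (they reside in Holbourne, Lorstead, Holbourne). Satisfied.
  (d) No such written consent has been filed; the plaintiff resides in Ulria, not Holley — none of the alternatives is met. Fails.
Only condition (d) fails.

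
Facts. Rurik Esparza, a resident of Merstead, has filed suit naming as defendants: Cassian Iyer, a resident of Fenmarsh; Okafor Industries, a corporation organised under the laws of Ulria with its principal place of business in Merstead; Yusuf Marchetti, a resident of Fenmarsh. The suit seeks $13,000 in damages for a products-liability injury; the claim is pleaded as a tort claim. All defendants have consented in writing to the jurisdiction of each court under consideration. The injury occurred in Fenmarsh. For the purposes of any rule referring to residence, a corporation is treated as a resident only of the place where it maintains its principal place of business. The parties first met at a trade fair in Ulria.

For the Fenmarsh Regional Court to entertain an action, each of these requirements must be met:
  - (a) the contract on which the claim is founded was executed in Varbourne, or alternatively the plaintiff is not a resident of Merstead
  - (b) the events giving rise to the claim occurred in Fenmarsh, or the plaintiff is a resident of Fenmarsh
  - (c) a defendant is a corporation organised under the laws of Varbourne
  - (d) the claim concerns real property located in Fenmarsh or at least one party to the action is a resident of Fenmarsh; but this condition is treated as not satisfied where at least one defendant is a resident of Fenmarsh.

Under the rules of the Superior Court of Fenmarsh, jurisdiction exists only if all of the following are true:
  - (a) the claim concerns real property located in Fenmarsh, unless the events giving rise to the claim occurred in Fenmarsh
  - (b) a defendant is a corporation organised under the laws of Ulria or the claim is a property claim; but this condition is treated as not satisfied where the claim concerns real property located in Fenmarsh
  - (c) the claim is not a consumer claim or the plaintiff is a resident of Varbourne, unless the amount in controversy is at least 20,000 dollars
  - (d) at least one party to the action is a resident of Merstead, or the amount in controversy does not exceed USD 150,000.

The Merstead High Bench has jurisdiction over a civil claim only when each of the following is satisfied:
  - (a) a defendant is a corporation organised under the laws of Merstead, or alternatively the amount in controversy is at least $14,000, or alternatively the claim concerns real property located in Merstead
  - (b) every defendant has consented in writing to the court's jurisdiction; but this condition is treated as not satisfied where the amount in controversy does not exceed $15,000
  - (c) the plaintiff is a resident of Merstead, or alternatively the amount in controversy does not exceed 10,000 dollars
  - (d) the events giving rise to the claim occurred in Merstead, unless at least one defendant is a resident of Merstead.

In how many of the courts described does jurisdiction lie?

The Fenmarsh Regional Court:
  (a) No contract (and hence no place of execution) is alleged; the plaintiff resides in Merstead — no alternative holds. Not met.
  (b) The operative events occurred in Fenmarsh — that alternative is enough. Satisfied.
  (c) The corporate defendant(s) are organised in Ulria, not Varbourne. Condition not met.
  (d) Cassian Iyer resides in Fenmarsh, so this disjunct is met. But Cassian Iyer resides in Fenmarsh, triggering the carve-out and defeating this condition. Fails.
  → The court lacks jurisdiction.
The Superior Court of Fenmarsh:
  (a) The claim does not concern real property. The proviso rescues it, though: the operative events occurred in Fenmarsh. Met.
  (b) Okafor Industries is organised under the laws of Ulria — that alternative is enough. The exception is not triggered, since the claim does not concern real property. Satisfied.
  (c) The claim is a tort claim, not a consumer claim, so one alternative holds. Condition met.
  (d) Rurik Esparza resides in Merstead, which satisfies one of the alternatives. Satisfied.
  → Jurisdiction lies.
The Merstead High Bench:
  (a) The corporate defendant(s) are organised in Ulria, not Merstead; the amount in controversy is $13,000, below the USD 14,000 floor; the claim does not concern real property — none of the alternatives is met. Not met.
  (b) Every defendant has filed written consent. However, the amount in controversy is $13,000, within the 15,000 dollars ceiling, which falls within the stated exception and so defeats the condition. Not satisfied.
  (c) The plaintiff resides in Merstead — that alternative is enough. Condition met.
  (d) The operative events occurred in Fenmarsh, not Merstead. But Okafor Industries resides in Merstead, and the 'unless' clause therefore excuses the requirement. Satisfied.
  → No jurisdiction.
Courts with jurisdiction: the Superior Court of Fenmarsh — 1 in total.

1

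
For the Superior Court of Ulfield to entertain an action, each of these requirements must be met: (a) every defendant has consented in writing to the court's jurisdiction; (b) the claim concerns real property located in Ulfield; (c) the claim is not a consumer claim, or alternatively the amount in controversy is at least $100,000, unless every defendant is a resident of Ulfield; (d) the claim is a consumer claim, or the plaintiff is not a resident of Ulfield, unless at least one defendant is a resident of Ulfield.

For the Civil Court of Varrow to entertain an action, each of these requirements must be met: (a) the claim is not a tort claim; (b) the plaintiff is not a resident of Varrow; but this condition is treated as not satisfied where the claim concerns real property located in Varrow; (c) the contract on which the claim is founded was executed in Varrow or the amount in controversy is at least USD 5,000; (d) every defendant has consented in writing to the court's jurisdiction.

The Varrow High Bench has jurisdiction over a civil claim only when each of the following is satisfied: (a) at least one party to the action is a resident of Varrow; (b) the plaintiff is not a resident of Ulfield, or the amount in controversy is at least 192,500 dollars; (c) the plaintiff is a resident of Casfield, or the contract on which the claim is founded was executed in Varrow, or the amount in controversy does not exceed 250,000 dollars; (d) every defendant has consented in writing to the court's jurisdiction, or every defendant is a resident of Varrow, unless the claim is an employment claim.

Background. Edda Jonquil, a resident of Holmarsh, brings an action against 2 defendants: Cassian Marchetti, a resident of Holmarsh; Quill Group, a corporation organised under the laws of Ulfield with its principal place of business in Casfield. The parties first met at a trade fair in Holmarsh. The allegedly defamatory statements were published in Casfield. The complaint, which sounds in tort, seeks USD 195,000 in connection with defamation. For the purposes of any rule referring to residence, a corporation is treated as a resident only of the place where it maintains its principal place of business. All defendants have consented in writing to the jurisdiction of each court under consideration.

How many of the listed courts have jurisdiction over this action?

The Superior Court of Ulfield:
  (a) Every defendant has filed written consent. Satisfied.
  (b) The claim does not concern real property. Fails.
  (c) The claim is a tort claim, not a consumer claim — that alternative is enough. Met.
  (d) The plaintiff resides in Holmarsh, which is not Ulfield, so this disjunct is met. Met.
  → The court lacks jurisdiction.
The Civil Court of Varrow:
  (a) The claim is a tort claim. Not satisfied.
  (b) The plaintiff resides in Holmarsh, which is not Varrow. The exception is not triggered, since the claim does not concern real property. Met.
  (c) The amount in controversy is USD 195,000, which meets the USD 5,000 floor, so this disjunct is met. Condition met.
  (d) Every defendant has filed written consent. Met.
  → At least one condition fails; no jurisdiction.
The Varrow High Bench:
  (a) No party resides in Varrow. Condition not met.
  (b) The plaintiff resides in Holmarsh, which is not Ulfield, so this disjunct is met. Satisfied.
  (c) The amount in controversy is USD 195,000, within the $250,000 ceiling, so one alternative holds. Met.
  (d) Every defendant has filed written consent, so one alternative holds. Satisfied.
  → The court lacks jurisdiction.
No court satisfies all of its conditions.

0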